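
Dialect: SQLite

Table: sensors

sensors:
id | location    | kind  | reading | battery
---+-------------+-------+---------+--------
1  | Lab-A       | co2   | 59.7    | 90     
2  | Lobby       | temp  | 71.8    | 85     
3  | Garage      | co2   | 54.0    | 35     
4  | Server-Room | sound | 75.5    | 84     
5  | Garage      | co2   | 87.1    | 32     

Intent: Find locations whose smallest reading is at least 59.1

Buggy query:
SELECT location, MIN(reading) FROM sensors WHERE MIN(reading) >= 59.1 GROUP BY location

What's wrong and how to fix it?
Bug: Aggregates like MIN are computed per group after WHERE runs

Fix: Use HAVING for the per-group MIN condition

Corrected query:
SELECT location, MIN(reading) FROM sensors GROUP BY location HAVING MIN(reading) >= 59.1

Result:
location    | MIN(reading)
------------+-------------
Lab-A       | 59.7        
Lobby       | 71.8        
Server-Room | 75.5        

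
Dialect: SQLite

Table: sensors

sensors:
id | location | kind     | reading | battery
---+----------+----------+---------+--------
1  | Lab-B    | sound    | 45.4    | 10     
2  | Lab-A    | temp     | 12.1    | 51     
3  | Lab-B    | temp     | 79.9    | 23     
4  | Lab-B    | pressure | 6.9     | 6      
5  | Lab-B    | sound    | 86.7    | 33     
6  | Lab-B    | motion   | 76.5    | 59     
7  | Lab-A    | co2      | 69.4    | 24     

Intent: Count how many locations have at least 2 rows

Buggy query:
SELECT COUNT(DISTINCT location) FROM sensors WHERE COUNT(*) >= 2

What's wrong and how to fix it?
Bug: WHERE filters individual rows, not groups, so a group-level COUNT is invalid there

Fix: Use a subquery that GROUPs and filters with HAVING, then count its rows

Corrected query:
SELECT COUNT(*) FROM (SELECT location FROM sensors GROUP BY location HAVING COUNT(*) >= 2)

Result:
COUNT(*)
--------
2       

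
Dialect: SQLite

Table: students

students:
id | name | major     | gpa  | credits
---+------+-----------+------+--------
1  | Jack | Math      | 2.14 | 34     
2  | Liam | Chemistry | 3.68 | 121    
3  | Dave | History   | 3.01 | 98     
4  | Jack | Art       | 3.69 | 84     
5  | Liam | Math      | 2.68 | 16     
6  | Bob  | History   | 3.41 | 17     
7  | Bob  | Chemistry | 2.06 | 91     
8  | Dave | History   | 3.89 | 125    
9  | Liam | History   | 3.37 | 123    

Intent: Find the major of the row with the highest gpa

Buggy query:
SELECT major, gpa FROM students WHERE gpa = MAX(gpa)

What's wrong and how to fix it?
Bug: WHERE is evaluated per row; an aggregate over the whole table isn't defined there

Fix: Wrap MAX in a scalar subquery so WHERE compares against a single value

Corrected query:
SELECT major, gpa FROM students WHERE gpa = (SELECT MAX(gpa) FROM students)

Result:
major   | gpa 
--------+-----
History | 3.89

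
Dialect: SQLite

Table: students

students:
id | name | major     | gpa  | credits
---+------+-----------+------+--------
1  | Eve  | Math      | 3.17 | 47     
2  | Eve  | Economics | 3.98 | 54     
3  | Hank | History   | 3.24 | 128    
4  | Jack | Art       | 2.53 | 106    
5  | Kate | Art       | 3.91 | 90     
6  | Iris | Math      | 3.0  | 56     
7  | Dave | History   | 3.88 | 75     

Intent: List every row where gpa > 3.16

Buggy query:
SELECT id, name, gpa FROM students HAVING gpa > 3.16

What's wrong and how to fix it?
Bug: HAVING filters the output of aggregation, but this query has no GROUP BY and no aggregate functions, so SQLite rejects it (HAVING clause on a non-aggregate query); the condition here is per row

Fix: Use WHERE for row-level filtering

Corrected query:
SELECT id, name, gpa FROM students WHERE gpa > 3.16

Result:
id | name | gpa 
---+------+-----
1  | Eve  | 3.17
2  | Eve  | 3.98
3  | Hank | 3.24
5  | Kate | 3.91
7  | Dave | 3.88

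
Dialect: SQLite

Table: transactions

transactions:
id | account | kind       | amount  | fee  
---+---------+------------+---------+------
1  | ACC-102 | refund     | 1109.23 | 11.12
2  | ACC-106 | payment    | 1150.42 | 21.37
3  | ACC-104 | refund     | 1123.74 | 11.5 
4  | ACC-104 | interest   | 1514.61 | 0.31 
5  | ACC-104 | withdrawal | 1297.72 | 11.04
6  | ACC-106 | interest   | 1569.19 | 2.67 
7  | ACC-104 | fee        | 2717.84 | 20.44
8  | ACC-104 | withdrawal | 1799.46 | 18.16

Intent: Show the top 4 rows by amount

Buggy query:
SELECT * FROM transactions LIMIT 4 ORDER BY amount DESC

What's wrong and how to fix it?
Bug: LIMIT must come after ORDER BY

Fix: Swap the clauses: ORDER BY first, then LIMIT

Corrected query:
SELECT * FROM transactions ORDER BY amount DESC LIMIT 4

Result:
id | account | kind       | amount  | fee  
---+---------+------------+---------+------
7  | ACC-104 | fee        | 2717.84 | 20.44
8  | ACC-104 | withdrawal | 1799.46 | 18.16
6  | ACC-106 | interest   | 1569.19 | 2.67 
4  | ACC-104 | interest   | 1514.61 | 0.31 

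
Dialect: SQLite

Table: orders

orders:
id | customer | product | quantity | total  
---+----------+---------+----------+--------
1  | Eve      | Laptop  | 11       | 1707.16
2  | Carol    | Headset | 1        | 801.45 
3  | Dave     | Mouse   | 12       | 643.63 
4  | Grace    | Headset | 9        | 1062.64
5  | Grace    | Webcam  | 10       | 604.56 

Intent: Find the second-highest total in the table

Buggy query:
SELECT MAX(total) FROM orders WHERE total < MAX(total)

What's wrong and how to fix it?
Bug: The inner MAX is an aggregate inside WHERE, which is not allowed

Fix: Compute the overall MAX in a subquery, then take MAX of rows below it

Corrected query:
SELECT MAX(total) FROM orders WHERE total < (SELECT MAX(total) FROM orders)

Result:
MAX(total)
----------
1062.64   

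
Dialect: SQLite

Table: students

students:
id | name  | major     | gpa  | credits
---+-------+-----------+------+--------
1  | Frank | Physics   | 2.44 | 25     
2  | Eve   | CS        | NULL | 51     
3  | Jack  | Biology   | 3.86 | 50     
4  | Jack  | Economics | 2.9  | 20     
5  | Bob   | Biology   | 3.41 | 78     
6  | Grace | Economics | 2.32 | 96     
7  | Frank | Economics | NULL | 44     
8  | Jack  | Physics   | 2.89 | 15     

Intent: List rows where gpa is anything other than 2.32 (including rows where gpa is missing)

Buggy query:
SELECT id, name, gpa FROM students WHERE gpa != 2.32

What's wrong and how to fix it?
Bug: 'gpa != 2.32' is unknown when gpa is NULL, so NULL rows are silently excluded

Fix: Handle NULL separately with IS NULL alongside the inequality

Corrected query:
SELECT id, name, gpa FROM students WHERE gpa != 2.32 OR gpa IS NULL

Result:
id | name  | gpa 
---+-------+-----
1  | Frank | 2.44
2  | Eve   | NULL
3  | Jack  | 3.86
4  | Jack  | 2.9 
5  | Bob   | 3.41
7  | Frank | NULL
8  | Jack  | 2.89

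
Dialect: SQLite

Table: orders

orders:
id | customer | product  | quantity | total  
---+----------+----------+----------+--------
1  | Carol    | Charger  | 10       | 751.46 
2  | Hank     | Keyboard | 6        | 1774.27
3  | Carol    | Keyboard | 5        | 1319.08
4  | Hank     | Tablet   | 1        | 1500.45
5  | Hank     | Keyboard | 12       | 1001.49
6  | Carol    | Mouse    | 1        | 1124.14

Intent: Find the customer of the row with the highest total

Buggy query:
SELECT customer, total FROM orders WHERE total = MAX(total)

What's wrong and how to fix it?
Bug: MAX(total) is an aggregate and cannot be used directly in WHERE

Fix: Use a subquery: WHERE total = (SELECT MAX(total) FROM orders)

Corrected query:
SELECT customer, total FROM orders WHERE total = (SELECT MAX(total) FROM orders)

Result:
customer | total  
---------+--------
Hank     | 1774.27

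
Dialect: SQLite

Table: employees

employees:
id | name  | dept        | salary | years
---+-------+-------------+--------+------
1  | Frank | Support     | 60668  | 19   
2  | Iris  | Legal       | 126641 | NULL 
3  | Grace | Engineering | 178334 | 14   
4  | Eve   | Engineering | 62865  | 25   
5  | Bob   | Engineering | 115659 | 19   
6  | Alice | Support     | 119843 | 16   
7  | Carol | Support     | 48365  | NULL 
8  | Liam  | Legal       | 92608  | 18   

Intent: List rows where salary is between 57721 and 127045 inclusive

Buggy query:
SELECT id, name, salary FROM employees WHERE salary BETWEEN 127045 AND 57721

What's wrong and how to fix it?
Bug: BETWEEN expects the lower bound first; with 127045 AND 57721 the range is empty

Fix: Swap the bounds so the smaller value comes first

Corrected query:
SELECT id, name, salary FROM employees WHERE salary BETWEEN 57721 AND 127045

Result:
id | name  | salary
---+-------+-------
1  | Frank | 60668 
2  | Iris  | 126641
4  | Eve   | 62865 
5  | Bob   | 115659
6  | Alice | 119843
8  | Liam  | 92608 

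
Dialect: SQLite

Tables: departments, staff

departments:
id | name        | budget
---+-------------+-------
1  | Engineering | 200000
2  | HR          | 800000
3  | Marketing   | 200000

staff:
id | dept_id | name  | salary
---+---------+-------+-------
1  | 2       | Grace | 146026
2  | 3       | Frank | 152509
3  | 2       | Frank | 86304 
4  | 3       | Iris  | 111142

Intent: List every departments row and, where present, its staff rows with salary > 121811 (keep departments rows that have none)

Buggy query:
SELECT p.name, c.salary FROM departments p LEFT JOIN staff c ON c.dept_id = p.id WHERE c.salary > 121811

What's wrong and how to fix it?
Bug: Filtering c.salary in WHERE discards the NULL rows produced by LEFT JOIN, turning it into an inner join

Fix: Put 'c.salary > 121811' in the JOIN's ON clause instead of WHERE

Corrected query:
SELECT p.name, c.salary FROM departments p LEFT JOIN staff c ON c.dept_id = p.id AND c.salary > 121811

Result:
name        | salary
------------+-------
Engineering | NULL  
HR          | 146026
Marketing   | 152509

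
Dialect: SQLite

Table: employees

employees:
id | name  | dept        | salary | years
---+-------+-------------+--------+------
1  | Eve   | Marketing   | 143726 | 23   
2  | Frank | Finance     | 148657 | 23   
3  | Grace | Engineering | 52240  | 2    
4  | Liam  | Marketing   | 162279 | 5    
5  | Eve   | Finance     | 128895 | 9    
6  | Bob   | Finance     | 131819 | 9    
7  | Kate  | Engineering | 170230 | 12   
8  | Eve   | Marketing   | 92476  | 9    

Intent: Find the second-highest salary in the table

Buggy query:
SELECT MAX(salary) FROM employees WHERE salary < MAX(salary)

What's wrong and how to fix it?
Bug: The inner MAX is an aggregate inside WHERE, which is not allowed

Fix: Put the inner MAX in a scalar subquery

Corrected query:
SELECT MAX(salary) FROM employees WHERE salary < (SELECT MAX(salary) FROM employees)

Result:
MAX(salary)
-----------
162279     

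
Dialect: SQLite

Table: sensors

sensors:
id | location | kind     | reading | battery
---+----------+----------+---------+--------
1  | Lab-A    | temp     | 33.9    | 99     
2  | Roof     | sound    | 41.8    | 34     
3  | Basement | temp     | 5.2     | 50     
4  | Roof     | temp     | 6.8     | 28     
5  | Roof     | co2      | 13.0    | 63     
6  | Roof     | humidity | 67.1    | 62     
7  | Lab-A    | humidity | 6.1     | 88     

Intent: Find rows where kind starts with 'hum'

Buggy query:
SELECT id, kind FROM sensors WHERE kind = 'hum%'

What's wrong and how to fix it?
Bug: '=' compares the literal string including the % character; pattern matching needs LIKE

Fix: Replace '=' with LIKE so 'hum%' is treated as a pattern

Corrected query:
SELECT id, kind FROM sensors WHERE kind LIKE 'hum%'

Result:
id | kind    
---+---------
6  | humidity
7  | humidity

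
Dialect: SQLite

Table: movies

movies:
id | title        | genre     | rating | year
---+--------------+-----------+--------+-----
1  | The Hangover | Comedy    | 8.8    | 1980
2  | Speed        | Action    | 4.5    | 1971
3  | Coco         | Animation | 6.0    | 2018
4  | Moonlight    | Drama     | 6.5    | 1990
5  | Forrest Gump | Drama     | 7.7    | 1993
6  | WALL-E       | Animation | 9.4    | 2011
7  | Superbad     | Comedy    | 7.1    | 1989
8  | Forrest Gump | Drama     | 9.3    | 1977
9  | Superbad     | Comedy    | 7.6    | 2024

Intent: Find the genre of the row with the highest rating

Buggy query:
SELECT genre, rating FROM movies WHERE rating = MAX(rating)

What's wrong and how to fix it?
Bug: WHERE is evaluated per row; an aggregate over the whole table isn't defined there

Fix: Use a subquery: WHERE rating = (SELECT MAX(rating) FROM movies)

Corrected query:
SELECT genre, rating FROM movies WHERE rating = (SELECT MAX(rating) FROM movies)

Result:
genre     | rating
----------+-------
Animation | 9.4   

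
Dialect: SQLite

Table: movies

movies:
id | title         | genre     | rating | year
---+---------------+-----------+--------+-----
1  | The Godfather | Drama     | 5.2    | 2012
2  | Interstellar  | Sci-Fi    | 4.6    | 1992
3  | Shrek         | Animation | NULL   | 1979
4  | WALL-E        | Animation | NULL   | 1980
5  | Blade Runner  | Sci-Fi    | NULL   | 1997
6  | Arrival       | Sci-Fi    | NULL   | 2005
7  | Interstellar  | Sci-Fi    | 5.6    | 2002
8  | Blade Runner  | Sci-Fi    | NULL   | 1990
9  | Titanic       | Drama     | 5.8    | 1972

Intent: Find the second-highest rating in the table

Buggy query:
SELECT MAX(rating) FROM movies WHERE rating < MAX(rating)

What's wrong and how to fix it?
Bug: The inner MAX is an aggregate inside WHERE, which is not allowed

Fix: Compute the overall MAX in a subquery, then take MAX of rows below it

Corrected query:
SELECT MAX(rating) FROM movies WHERE rating < (SELECT MAX(rating) FROM movies)

Result:
MAX(rating)
-----------
5.6        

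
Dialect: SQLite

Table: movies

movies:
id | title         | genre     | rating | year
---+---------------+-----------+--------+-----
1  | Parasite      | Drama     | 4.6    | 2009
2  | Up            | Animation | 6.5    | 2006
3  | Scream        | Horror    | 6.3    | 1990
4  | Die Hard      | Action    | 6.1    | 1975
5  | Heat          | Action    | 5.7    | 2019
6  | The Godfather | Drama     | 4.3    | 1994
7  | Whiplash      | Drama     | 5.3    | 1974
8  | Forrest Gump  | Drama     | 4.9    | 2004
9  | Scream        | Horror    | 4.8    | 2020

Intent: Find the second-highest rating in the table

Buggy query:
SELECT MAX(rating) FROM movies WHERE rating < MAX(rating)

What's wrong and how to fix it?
Bug: The inner MAX is an aggregate inside WHERE, which is not allowed

Fix: Compute the overall MAX in a subquery, then take MAX of rows below it

Corrected query:
SELECT MAX(rating) FROM movies WHERE rating < (SELECT MAX(rating) FROM movies)

Result:
MAX(rating)
-----------
6.3        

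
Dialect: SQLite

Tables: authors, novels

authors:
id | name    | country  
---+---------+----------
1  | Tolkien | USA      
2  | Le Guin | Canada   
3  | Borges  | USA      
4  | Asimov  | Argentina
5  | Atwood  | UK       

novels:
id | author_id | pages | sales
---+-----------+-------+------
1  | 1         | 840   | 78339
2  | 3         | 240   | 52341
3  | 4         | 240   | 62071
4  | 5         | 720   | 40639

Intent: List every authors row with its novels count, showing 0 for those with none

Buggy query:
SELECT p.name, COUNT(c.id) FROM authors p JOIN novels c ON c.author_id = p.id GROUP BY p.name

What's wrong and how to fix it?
Bug: An inner join excludes parents with zero children

Fix: Use LEFT JOIN so parents without children still appear (COUNT(c.id) gives 0)

Corrected query:
SELECT p.name, COUNT(c.id) FROM authors p LEFT JOIN novels c ON c.author_id = p.id GROUP BY p.name

Result:
name    | COUNT(c.id)
--------+------------
Asimov  | 1          
Atwood  | 1          
Borges  | 1          
Le Guin | 0          
Tolkien | 1          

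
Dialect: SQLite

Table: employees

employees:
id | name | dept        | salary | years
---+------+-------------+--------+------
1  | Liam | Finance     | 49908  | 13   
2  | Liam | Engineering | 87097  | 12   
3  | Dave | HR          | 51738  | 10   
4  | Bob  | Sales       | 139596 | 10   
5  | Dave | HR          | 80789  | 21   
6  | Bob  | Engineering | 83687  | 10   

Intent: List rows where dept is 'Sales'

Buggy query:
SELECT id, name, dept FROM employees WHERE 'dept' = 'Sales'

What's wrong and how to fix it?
Bug: 'dept' in single quotes is a string literal, not the column; the comparison is literal-vs-literal and never true

Fix: Reference the column as dept without single quotes

Corrected query:
SELECT id, name, dept FROM employees WHERE dept = 'Sales'

Result:
id | name | dept 
---+------+------
4  | Bob  | Sales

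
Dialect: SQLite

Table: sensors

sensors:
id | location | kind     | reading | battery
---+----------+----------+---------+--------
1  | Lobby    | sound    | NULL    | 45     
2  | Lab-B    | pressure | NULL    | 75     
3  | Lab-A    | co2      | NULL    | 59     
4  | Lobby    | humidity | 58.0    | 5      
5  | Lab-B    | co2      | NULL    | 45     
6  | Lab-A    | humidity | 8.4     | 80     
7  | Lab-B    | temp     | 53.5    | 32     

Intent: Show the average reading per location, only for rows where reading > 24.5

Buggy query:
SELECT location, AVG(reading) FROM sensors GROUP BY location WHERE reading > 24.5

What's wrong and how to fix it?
Bug: WHERE cannot follow GROUP BY

Fix: Place WHERE between FROM and GROUP BY

Corrected query:
SELECT location, AVG(reading) FROM sensors WHERE reading > 24.5 GROUP BY location

Result:
location | AVG(reading)
---------+-------------
Lab-B    | 53.5        
Lobby    | 58          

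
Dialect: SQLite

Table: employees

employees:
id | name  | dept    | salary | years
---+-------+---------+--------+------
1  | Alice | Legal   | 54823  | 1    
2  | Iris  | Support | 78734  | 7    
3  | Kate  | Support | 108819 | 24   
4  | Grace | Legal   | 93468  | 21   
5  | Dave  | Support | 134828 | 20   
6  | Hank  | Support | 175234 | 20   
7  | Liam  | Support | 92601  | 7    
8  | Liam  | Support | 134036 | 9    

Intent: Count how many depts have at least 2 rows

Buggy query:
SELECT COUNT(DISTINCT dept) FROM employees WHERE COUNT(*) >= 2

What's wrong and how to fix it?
Bug: WHERE filters individual rows, not groups, so a group-level COUNT is invalid there

Fix: Group first with HAVING COUNT(*) >= 2, then COUNT the resulting groups

Corrected query:
SELECT COUNT(*) FROM (SELECT dept FROM employees GROUP BY dept HAVING COUNT(*) >= 2)

Result:
COUNT(*)
--------
2       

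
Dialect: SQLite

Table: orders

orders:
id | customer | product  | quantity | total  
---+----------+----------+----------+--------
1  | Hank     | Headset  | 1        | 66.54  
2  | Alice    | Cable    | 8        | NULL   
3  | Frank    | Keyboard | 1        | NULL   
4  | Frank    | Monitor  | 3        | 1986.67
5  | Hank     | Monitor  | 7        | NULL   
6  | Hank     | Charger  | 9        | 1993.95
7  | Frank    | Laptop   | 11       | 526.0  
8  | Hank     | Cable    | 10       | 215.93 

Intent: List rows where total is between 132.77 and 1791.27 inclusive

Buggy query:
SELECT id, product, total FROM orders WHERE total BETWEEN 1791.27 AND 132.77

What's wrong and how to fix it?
Bug: BETWEEN expects the lower bound first; with 1791.27 AND 132.77 the range is empty

Fix: Write BETWEEN 132.77 AND 1791.27

Corrected query:
SELECT id, product, total FROM orders WHERE total BETWEEN 132.77 AND 1791.27

Result:
id | product | total 
---+---------+-------
7  | Laptop  | 526   
8  | Cable   | 215.93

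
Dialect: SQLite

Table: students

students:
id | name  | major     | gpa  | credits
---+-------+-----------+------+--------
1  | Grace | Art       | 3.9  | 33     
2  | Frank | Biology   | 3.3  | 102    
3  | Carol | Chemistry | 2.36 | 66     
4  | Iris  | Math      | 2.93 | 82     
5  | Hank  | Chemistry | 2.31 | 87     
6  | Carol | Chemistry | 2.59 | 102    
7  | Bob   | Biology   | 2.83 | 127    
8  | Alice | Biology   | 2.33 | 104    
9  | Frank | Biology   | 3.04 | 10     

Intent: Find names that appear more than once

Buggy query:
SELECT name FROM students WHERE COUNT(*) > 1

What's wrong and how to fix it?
Bug: WHERE can't reference COUNT(*); aggregates are computed after WHERE

Fix: GROUP BY name, then filter groups with HAVING COUNT(*) > 1

Corrected query:
SELECT name FROM students GROUP BY name HAVING COUNT(*) > 1

Result:
name 
-----
Carol
Frank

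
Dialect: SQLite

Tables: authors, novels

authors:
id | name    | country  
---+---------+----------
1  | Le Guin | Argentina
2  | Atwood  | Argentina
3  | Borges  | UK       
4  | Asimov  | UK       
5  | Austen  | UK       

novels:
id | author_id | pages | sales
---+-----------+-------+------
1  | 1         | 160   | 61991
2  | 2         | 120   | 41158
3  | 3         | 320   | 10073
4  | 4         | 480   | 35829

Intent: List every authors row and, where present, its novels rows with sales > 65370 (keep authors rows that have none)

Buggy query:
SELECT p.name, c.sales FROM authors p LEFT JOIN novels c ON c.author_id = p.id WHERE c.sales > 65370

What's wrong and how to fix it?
Bug: A WHERE condition on the right-hand table after LEFT JOIN drops unmatched parents

Fix: Put 'c.sales > 65370' in the JOIN's ON clause instead of WHERE

Corrected query:
SELECT p.name, c.sales FROM authors p LEFT JOIN novels c ON c.author_id = p.id AND c.sales > 65370

Result:
name    | sales
--------+------
Le Guin | NULL 
Atwood  | NULL 
Borges  | NULL 
Asimov  | NULL 
Austen  | NULL 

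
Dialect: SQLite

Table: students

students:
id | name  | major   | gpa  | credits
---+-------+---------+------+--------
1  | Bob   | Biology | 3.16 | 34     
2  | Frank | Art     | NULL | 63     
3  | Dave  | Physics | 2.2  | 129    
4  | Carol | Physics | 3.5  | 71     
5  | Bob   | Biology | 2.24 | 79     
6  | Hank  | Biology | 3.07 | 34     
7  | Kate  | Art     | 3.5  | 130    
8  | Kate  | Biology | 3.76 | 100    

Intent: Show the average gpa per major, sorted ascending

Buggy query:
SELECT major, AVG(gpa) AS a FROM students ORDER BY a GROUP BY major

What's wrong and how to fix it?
Bug: ORDER BY appears before GROUP BY; SQL clause order requires GROUP BY first

Fix: Reorder: SELECT … FROM … GROUP BY … ORDER BY …

Corrected query:
SELECT major, AVG(gpa) AS a FROM students GROUP BY major ORDER BY a

Result:
major   | a     
--------+-------
Physics | 2.85  
Biology | 3.0575
Art     | 3.5   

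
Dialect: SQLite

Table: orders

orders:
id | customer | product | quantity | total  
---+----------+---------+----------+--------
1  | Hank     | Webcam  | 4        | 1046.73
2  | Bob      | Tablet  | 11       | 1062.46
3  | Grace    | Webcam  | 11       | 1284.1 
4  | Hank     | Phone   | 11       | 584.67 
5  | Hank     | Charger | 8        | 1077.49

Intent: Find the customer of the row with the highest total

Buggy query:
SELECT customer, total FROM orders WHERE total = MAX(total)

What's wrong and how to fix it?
Bug: WHERE is evaluated per row; an aggregate over the whole table isn't defined there

Fix: Wrap MAX in a scalar subquery so WHERE compares against a single value

Corrected query:
SELECT customer, total FROM orders WHERE total = (SELECT MAX(total) FROM orders)

Result:
customer | total 
---------+-------
Grace    | 1284.1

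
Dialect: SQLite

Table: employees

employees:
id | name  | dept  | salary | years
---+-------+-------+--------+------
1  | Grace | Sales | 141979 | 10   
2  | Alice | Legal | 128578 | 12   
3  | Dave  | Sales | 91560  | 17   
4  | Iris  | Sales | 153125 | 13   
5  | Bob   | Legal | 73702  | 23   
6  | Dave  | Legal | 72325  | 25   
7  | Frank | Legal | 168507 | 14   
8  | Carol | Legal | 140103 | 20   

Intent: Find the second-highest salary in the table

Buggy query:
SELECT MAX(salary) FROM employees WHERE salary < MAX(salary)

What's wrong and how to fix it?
Bug: MAX(salary) on the right of the comparison is an aggregate-in-WHERE error

Fix: Put the inner MAX in a scalar subquery

Corrected query:
SELECT MAX(salary) FROM employees WHERE salary < (SELECT MAX(salary) FROM employees)

Result:
MAX(salary)
-----------
153125     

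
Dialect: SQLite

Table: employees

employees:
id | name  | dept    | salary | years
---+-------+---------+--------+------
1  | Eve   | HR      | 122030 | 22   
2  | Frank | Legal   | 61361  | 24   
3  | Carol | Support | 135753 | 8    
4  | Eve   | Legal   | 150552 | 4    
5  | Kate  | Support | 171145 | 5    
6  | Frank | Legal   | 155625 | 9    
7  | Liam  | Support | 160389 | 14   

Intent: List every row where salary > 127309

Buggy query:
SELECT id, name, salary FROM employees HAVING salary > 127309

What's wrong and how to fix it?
Bug: HAVING filters the output of aggregation, but this query has no GROUP BY and no aggregate functions, so SQLite rejects it (HAVING clause on a non-aggregate query); the condition here is per row

Fix: Replace HAVING with WHERE since the condition applies to individual rows

Corrected query:
SELECT id, name, salary FROM employees WHERE salary > 127309

Result:
id | name  | salary
---+-------+-------
3  | Carol | 135753
4  | Eve   | 150552
5  | Kate  | 171145
6  | Frank | 155625
7  | Liam  | 160389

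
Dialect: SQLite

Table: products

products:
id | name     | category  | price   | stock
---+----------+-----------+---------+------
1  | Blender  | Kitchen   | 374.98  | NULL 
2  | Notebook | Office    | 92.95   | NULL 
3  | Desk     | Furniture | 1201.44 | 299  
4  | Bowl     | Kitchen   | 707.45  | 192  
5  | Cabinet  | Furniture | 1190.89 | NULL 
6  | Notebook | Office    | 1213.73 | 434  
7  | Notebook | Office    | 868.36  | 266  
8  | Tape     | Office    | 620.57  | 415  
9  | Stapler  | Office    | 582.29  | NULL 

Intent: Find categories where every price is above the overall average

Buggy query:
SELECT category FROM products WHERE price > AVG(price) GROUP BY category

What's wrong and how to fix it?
Bug: WHERE evaluates per row before aggregation, so AVG() is unavailable

Fix: Use a subquery for AVG and a HAVING MIN(...) filter so the condition holds for every row in the group

Corrected query:
SELECT category FROM products GROUP BY category HAVING MIN(price) > (SELECT AVG(price) FROM products)

Result:
category 
---------
Furniture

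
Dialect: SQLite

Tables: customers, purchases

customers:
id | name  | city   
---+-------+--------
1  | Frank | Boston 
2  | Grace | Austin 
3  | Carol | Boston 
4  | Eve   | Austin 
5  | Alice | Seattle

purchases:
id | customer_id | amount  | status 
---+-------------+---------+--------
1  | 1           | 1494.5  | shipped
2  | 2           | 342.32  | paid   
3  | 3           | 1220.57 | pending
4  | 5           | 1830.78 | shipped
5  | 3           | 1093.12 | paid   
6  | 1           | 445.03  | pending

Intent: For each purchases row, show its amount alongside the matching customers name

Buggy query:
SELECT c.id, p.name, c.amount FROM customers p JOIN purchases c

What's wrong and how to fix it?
Bug: JOIN with no ON clause produces a cartesian product; every purchases row pairs with every customers row

Fix: Add ON c.customer_id = p.id to the JOIN

Corrected query:
SELECT c.id, p.name, c.amount FROM customers p JOIN purchases c ON c.customer_id = p.id

Result:
id | name  | amount 
---+-------+--------
1  | Frank | 1494.5 
2  | Grace | 342.32 
3  | Carol | 1220.57
4  | Alice | 1830.78
5  | Carol | 1093.12
6  | Frank | 445.03 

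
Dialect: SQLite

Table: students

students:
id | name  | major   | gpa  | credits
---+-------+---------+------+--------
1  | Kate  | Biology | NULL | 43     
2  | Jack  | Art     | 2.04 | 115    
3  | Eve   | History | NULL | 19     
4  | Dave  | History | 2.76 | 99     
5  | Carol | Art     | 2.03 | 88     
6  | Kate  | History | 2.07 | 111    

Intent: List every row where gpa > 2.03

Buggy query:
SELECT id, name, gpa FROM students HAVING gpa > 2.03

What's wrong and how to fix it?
Bug: This is a non-aggregate query (no GROUP BY, no aggregates), so in SQLite the HAVING clause is invalid here; a row-level condition belongs in WHERE

Fix: Use WHERE for row-level filtering

Corrected query:
SELECT id, name, gpa FROM students WHERE gpa > 2.03

Result:
id | name | gpa 
---+------+-----
2  | Jack | 2.04
4  | Dave | 2.76
6  | Kate | 2.07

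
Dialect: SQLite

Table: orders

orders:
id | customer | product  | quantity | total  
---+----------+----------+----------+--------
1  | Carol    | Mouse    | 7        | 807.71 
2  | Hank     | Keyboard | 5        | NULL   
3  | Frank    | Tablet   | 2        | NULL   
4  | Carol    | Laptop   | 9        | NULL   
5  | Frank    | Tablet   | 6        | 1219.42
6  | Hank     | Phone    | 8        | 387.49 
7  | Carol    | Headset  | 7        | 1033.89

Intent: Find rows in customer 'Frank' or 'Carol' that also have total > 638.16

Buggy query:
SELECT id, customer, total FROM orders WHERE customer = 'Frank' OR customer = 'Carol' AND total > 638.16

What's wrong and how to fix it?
Bug: Without parentheses, AND is evaluated before OR, so the total filter only applies to the 'Carol' branch

Fix: Add parentheses around the OR so the AND applies to both alternatives

Corrected query:
SELECT id, customer, total FROM orders WHERE (customer = 'Frank' OR customer = 'Carol') AND total > 638.16

Result:
id | customer | total  
---+----------+--------
1  | Carol    | 807.71 
5  | Frank    | 1219.42
7  | Carol    | 1033.89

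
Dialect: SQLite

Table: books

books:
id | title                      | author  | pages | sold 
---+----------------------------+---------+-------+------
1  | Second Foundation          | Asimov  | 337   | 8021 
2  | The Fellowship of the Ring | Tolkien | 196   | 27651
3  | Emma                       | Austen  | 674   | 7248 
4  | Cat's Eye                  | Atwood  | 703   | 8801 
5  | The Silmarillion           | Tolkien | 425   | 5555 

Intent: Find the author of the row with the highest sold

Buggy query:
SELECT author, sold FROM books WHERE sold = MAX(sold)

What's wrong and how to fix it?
Bug: WHERE is evaluated per row; an aggregate over the whole table isn't defined there

Fix: Wrap MAX in a scalar subquery so WHERE compares against a single value

Corrected query:
SELECT author, sold FROM books WHERE sold = (SELECT MAX(sold) FROM books)

Result:
author  | sold 
--------+------
Tolkien | 27651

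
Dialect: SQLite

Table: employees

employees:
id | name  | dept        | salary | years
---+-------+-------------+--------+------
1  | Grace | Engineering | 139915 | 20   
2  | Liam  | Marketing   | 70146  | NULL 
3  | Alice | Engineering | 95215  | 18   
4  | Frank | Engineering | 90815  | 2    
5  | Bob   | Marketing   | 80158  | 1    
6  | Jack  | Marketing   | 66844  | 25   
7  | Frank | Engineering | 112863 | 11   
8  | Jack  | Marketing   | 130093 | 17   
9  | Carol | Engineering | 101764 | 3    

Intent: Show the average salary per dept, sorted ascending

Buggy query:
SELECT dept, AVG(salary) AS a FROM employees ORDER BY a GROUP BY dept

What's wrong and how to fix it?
Bug: ORDER BY appears before GROUP BY; SQL clause order requires GROUP BY first

Fix: Reorder: SELECT … FROM … GROUP BY … ORDER BY …

Corrected query:
SELECT dept, AVG(salary) AS a FROM employees GROUP BY dept ORDER BY a

Result:
dept        | a       
------------+---------
Marketing   | 86810.25
Engineering | 108114.4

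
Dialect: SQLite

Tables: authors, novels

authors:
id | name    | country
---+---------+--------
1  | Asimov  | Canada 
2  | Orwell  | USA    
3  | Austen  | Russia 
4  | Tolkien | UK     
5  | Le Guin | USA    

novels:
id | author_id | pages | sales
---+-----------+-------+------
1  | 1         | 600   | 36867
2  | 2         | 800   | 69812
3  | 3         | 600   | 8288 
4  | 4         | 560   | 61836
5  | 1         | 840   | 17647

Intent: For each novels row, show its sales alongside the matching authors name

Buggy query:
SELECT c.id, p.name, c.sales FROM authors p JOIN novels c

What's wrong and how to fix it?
Bug: Missing join condition: each novels row is matched to all authors rows instead of just its own

Fix: Specify the join condition linking the foreign key to the parent id

Corrected query:
SELECT c.id, p.name, c.sales FROM authors p JOIN novels c ON c.author_id = p.id

Result:
id | name    | sales
---+---------+------
1  | Asimov  | 36867
2  | Orwell  | 69812
3  | Austen  | 8288 
4  | Tolkien | 61836
5  | Asimov  | 17647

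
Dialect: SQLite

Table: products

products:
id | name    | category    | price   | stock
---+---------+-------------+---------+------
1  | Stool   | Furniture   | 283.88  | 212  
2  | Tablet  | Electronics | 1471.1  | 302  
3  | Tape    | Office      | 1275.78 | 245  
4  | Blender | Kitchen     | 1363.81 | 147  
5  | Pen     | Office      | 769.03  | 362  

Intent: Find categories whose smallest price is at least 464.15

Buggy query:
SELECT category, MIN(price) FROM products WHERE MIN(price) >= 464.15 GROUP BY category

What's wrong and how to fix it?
Bug: MIN() in WHERE is a misuse of aggregate

Fix: Replace WHERE with HAVING after the GROUP BY

Corrected query:
SELECT category, MIN(price) FROM products GROUP BY category HAVING MIN(price) >= 464.15

Result:
category    | MIN(price)
------------+-----------
Electronics | 1471.1    
Kitchen     | 1363.81   
Office      | 769.03    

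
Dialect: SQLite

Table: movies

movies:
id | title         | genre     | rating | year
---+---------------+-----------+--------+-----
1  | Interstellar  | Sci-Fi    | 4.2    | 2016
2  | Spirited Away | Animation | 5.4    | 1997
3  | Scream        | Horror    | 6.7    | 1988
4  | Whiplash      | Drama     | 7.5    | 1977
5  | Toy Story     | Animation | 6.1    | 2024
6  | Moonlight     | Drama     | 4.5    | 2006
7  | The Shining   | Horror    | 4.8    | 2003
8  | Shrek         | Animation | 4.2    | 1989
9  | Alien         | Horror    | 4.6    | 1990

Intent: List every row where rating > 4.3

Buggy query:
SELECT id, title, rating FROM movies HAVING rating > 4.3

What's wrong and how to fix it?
Bug: HAVING filters the output of aggregation, but this query has no GROUP BY and no aggregate functions, so SQLite rejects it (HAVING clause on a non-aggregate query); the condition here is per row

Fix: Replace HAVING with WHERE since the condition applies to individual rows

Corrected query:
SELECT id, title, rating FROM movies WHERE rating > 4.3

Result:
id | title         | rating
---+---------------+-------
2  | Spirited Away | 5.4   
3  | Scream        | 6.7   
4  | Whiplash      | 7.5   
5  | Toy Story     | 6.1   
6  | Moonlight     | 4.5   
7  | The Shining   | 4.8   
9  | Alien         | 4.6   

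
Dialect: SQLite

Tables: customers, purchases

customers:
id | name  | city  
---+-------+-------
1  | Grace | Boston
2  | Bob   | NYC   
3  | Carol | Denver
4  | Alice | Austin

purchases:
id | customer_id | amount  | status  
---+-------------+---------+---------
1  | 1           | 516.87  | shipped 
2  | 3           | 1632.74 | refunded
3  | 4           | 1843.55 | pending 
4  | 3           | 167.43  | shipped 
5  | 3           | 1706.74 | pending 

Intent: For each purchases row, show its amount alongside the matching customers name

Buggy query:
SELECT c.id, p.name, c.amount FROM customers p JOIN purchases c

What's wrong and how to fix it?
Bug: JOIN with no ON clause produces a cartesian product; every purchases row pairs with every customers row

Fix: Add ON c.customer_id = p.id to the JOIN

Corrected query:
SELECT c.id, p.name, c.amount FROM customers p JOIN purchases c ON c.customer_id = p.id

Result:
id | name  | amount 
---+-------+--------
1  | Grace | 516.87 
2  | Carol | 1632.74
3  | Alice | 1843.55
4  | Carol | 167.43 
5  | Carol | 1706.74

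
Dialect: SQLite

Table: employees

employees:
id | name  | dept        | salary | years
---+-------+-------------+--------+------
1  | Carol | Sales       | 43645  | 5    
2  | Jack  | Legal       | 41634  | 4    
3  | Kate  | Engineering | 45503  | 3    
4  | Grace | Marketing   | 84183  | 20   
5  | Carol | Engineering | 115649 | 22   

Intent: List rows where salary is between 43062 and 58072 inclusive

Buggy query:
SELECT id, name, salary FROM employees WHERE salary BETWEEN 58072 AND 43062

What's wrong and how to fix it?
Bug: BETWEEN expects the lower bound first; with 58072 AND 43062 the range is empty

Fix: Swap the bounds so the smaller value comes first

Corrected query:
SELECT id, name, salary FROM employees WHERE salary BETWEEN 43062 AND 58072

Result:
id | name  | salary
---+-------+-------
1  | Carol | 43645 
3  | Kate  | 45503 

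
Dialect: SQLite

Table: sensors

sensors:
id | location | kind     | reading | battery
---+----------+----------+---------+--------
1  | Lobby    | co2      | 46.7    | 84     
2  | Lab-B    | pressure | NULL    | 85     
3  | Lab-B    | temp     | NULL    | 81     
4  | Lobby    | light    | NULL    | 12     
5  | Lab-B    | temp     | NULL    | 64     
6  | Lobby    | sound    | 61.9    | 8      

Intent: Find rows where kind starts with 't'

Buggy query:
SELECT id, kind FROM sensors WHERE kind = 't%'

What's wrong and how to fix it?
Bug: '=' compares the literal string including the % character; pattern matching needs LIKE

Fix: Use LIKE for wildcard pattern matching

Corrected query:
SELECT id, kind FROM sensors WHERE kind LIKE 't%'

Result:
id | kind
---+-----
3  | temp
5  | temp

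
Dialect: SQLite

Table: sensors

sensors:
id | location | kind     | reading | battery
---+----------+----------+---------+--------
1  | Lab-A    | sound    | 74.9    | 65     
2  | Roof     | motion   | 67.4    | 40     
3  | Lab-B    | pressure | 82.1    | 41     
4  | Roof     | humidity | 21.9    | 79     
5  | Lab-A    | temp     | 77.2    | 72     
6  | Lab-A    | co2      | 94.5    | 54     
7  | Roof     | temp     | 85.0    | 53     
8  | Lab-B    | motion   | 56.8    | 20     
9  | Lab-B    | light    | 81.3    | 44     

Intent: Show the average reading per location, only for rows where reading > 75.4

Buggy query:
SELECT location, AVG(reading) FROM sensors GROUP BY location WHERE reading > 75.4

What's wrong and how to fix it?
Bug: WHERE cannot follow GROUP BY

Fix: Move the WHERE clause before GROUP BY

Corrected query:
SELECT location, AVG(reading) FROM sensors WHERE reading > 75.4 GROUP BY location

Result:
location | AVG(reading)
---------+-------------
Lab-A    | 85.85       
Lab-B    | 81.7        
Roof     | 85          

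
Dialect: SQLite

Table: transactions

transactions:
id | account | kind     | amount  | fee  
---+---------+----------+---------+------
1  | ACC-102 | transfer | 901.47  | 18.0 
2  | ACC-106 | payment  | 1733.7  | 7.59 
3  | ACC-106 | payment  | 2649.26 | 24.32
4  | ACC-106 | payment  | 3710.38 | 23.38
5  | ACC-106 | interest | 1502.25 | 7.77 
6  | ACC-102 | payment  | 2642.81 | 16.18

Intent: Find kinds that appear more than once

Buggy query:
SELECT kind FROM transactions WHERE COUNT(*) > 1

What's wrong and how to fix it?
Bug: COUNT(*) is an aggregate and cannot be used in WHERE

Fix: GROUP BY kind, then filter groups with HAVING COUNT(*) > 1

Corrected query:
SELECT kind FROM transactions GROUP BY kind HAVING COUNT(*) > 1

Result:
kind   
-------
payment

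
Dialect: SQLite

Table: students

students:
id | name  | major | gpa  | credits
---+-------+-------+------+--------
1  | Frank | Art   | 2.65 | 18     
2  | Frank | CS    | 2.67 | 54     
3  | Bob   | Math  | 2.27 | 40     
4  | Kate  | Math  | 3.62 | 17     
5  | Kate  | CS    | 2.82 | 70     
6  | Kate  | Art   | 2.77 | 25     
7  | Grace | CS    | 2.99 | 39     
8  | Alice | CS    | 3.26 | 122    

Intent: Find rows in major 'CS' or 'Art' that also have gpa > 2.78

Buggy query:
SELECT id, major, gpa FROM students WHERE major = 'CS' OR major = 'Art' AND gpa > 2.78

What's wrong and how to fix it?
Bug: Without parentheses, AND is evaluated before OR, so the gpa filter only applies to the 'Art' branch

Fix: Group the OR with parentheses (or use IN), then AND the threshold

Corrected query:
SELECT id, major, gpa FROM students WHERE (major = 'CS' OR major = 'Art') AND gpa > 2.78

Result:
id | major | gpa 
---+-------+-----
5  | CS    | 2.82
7  | CS    | 2.99
8  | CS    | 3.26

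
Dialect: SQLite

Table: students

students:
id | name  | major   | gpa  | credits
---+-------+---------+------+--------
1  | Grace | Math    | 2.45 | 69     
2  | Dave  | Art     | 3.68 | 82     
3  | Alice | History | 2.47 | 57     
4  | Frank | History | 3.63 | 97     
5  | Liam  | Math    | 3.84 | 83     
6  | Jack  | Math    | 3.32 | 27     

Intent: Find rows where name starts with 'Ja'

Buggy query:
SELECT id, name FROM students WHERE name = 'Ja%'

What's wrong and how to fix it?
Bug: '=' compares the literal string including the % character; pattern matching needs LIKE

Fix: Use LIKE for wildcard pattern matching

Corrected query:
SELECT id, name FROM students WHERE name LIKE 'Ja%'

Result:
id | name
---+-----
6  | Jack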